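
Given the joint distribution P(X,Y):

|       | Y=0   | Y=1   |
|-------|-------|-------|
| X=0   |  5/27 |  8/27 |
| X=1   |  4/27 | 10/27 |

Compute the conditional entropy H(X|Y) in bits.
0.9911 bits

H(X|Y) = H(X,Y) - H(Y)

H(X,Y) = -Σ_{x,y} P(x,y) log₂ P(x,y). Per-cell terms -P(x,y)·log₂P(x,y):
  X=0: 0.45055, 0.51997
  X=1: 0.40813, 0.53073
Sum of the 4 terms: H(X,Y) = 1.9094 bits

Marginal of Y (column sums):
  P(Y=0) = 5/27 + 4/27 = 1/3
  P(Y=1) = 8/27 + 10/27 = 2/3
H(Y) = -[(1/3)·log₂(1/3) + (2/3)·log₂(2/3)]
  = 0.52832 + 0.38998 = 0.9183 bits

H(X|Y) = H(X,Y) - H(Y) = 1.9094 - 0.9183 = 0.9911 bits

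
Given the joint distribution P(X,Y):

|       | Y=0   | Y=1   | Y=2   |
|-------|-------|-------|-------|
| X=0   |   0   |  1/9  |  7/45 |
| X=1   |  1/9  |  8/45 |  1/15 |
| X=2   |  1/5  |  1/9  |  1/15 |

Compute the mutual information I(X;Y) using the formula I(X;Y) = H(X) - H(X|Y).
0.2373 bits

I(X;Y) = H(X) - H(X|Y)

Marginal of X (row sums):
  P(X=0) = 0 + 1/9 + 7/45 = 4/15
  P(X=1) = 1/9 + 8/45 + 1/15 = 16/45
  P(X=2) = 1/5 + 1/9 + 1/15 = 17/45
H(X) = -[(4/15)·log₂(4/15) + (16/45)·log₂(16/45) + (17/45)·log₂(17/45)]
  = 0.508504 + 0.530437 + 0.530547 = 1.56949 bits

Marginal of Y (column sums):
  P(Y=0) = 0 + 1/9 + 1/5 = 14/45
  P(Y=1) = 1/9 + 8/45 + 1/9 = 2/5
  P(Y=2) = 7/45 + 1/15 + 1/15 = 13/45
H(X|Y) = Σ_y P(y)·H(X|Y=y):
  Y=0: P(Y=0) = 14/45, P(X|Y=0) = (0, 5/14, 9/14) → H(X|Y=0) = 0.940286
  Y=1: P(Y=1) = 2/5, P(X|Y=1) = (5/18, 4/9, 5/18) → H(X|Y=1) = 1.546632
  Y=2: P(Y=2) = 13/45, P(X|Y=2) = (7/13, 3/13, 3/13) → H(X|Y=2) = 1.457266
H(X|Y) = (14/45)·0.940286 + (2/5)·1.546632 + (13/45)·1.457266 = 1.33217 bits

I(X;Y) = H(X) - H(X|Y) = 1.56949 - 1.33217 = 0.2373 bits

Cross-check via I(X;Y) = H(X) + H(Y) - H(X,Y): computing H(Y) from the column sums and H(X,Y) from the 9 cells in the same way gives H(Y) = 1.57036 bits and H(X,Y) = 2.90253 bits, so
I(X;Y) = 1.56949 + 1.57036 - 2.90253 = 0.2373 bits ✓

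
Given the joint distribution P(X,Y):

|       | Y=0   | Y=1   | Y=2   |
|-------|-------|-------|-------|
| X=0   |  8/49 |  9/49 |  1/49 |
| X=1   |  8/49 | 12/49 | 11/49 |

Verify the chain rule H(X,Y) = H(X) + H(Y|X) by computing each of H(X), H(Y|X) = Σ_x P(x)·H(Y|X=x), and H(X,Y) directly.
H(X) = 0.9486 bits, H(Y|X) = 1.4497 bits, H(X,Y) = 2.3983 bits

Marginal of X (row sums):
  P(X=0) = 8/49 + 9/49 + 1/49 = 18/49
  P(X=1) = 8/49 + 12/49 + 11/49 = 31/49
H(X) = -[(18/49)·log₂(18/49) + (31/49)·log₂(31/49)]
  = 0.5307 + 0.4179 = 0.9486 bits

H(Y|X) = Σ_x P(x)·H(Y|X=x):
  X=0: P(X=0) = 18/49, P(Y|X=0) = (4/9, 1/2, 1/18) → H(Y|X=0) = 1.2516
  X=1: P(X=1) = 31/49, P(Y|X=1) = (8/31, 12/31, 11/31) → H(Y|X=1) = 1.5647
H(Y|X) = (18/49)·1.2516 + (31/49)·1.5647 = 1.4497 bits

H(X,Y) = -Σ_{x,y} P(x,y) log₂ P(x,y). Per-cell terms -P(x,y)·log₂P(x,y):
  X=0: 0.4269, 0.4490, 0.1146
  X=1: 0.4269, 0.4971, 0.4838
Sum of the 6 terms: H(X,Y) = 2.3983 bits

Chain rule check:
  H(X) + H(Y|X) = 0.9486 + 1.4497 = 2.3983 bits
  H(X,Y) = 2.3983 bits
✓ Chain rule verified.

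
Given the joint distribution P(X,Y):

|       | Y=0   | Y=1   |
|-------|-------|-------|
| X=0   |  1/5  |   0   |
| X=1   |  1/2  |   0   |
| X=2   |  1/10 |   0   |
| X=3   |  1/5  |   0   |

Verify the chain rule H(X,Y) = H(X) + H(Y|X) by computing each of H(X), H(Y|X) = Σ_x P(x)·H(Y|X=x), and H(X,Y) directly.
H(X) = 1.7610 bits, H(Y|X) = 0.0000 bits, H(X,Y) = 1.7610 bits

Marginal of X (row sums):
  P(X=0) = 1/5 + 0 = 1/5
  P(X=1) = 1/2 + 0 = 1/2
  P(X=2) = 1/10 + 0 = 1/10
  P(X=3) = 1/5 + 0 = 1/5
H(X) = -[(1/5)·log₂(1/5) + (1/2)·log₂(1/2) + (1/10)·log₂(1/10) + (1/5)·log₂(1/5)]
  = 0.4644 + 0.5000 + 0.3322 + 0.4644 = 1.7610 bits

H(Y|X) = Σ_x P(x)·H(Y|X=x):
  X=0: P(X=0) = 1/5, P(Y|X=0) = (1, 0) → H(Y|X=0) = 0.0000
  X=1: P(X=1) = 1/2, P(Y|X=1) = (1, 0) → H(Y|X=1) = 0.0000
  X=2: P(X=2) = 1/10, P(Y|X=2) = (1, 0) → H(Y|X=2) = 0.0000
  X=3: P(X=3) = 1/5, P(Y|X=3) = (1, 0) → H(Y|X=3) = 0.0000
H(Y|X) = (1/5)·0.0000 + (1/2)·0.0000 + (1/10)·0.0000 + (1/5)·0.0000 = 0.0000 bits

H(X,Y) = -Σ_{x,y} P(x,y) log₂ P(x,y). Per-cell terms -P(x,y)·log₂P(x,y):
  X=0: 0.4644, 0.0000
  X=1: 0.5000, 0.0000
  X=2: 0.3322, 0.0000
  X=3: 0.4644, 0.0000
  (cells with P = 0 contribute 0)
Sum of the 8 terms: H(X,Y) = 1.7610 bits

Chain rule check:
  H(X) + H(Y|X) = 1.7610 + 0.0000 = 1.7610 bits
  H(X,Y) = 1.7610 bits
✓ Chain rule verified.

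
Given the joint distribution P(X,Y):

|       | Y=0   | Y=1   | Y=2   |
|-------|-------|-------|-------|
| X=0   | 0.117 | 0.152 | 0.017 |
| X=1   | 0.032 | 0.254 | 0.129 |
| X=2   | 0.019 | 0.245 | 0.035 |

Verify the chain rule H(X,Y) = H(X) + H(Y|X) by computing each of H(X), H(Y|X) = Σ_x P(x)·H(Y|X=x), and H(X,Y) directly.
H(X) = 1.5638 bits, H(Y|X) = 1.1287 bits, H(X,Y) = 2.6925 bits

Marginal of X (row sums):
  P(X=0) = 0.117 + 0.152 + 0.017 = 0.286
  P(X=1) = 0.032 + 0.254 + 0.129 = 0.415
  P(X=2) = 0.019 + 0.245 + 0.035 = 0.299
H(X) = -[0.286·log₂(0.286) + 0.415·log₂(0.415) + 0.299·log₂(0.299)]
  = 0.516491 + 0.526559 + 0.520793 = 1.5638 bits

H(Y|X) = Σ_x P(x)·H(Y|X=x):
  X=0: P(X=0) = 0.286, P(Y|X=0) = (9/22, 76/143, 17/286) → H(Y|X=0) = 1.254261
  X=1: P(X=1) = 0.415, P(Y|X=1) = (32/415, 254/415, 129/415) → H(Y|X=1) = 1.242572
  X=2: P(X=2) = 0.299, P(Y|X=2) = (19/299, 245/299, 35/299) → H(Y|X=2) = 0.850384
H(Y|X) = 0.286·1.254261 + 0.415·1.242572 + 0.299·0.850384 = 1.1287 bits

H(X,Y) = -Σ_{x,y} P(x,y) log₂ P(x,y). Per-cell terms -P(x,y)·log₂P(x,y):
  X=0: 0.362164, 0.413114, 0.099931
  X=1: 0.158905, 0.502183, 0.381138
  X=2: 0.108639, 0.497141, 0.169278
Sum of the 9 terms: H(X,Y) = 2.6925 bits

Chain rule check:
  H(X) + H(Y|X) = 1.5638 + 1.1287 = 2.6925 bits
  H(X,Y) = 2.6925 bits
✓ Chain rule verified.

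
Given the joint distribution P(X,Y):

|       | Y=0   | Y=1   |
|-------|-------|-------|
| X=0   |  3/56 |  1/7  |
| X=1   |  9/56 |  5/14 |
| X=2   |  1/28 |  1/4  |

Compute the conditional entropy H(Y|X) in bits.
0.7841 bits

H(Y|X) = H(X,Y) - H(X)

H(X,Y) = -Σ_{x,y} P(x,y) log₂ P(x,y). Per-cell terms -P(x,y)·log₂P(x,y):
  X=0: 0.22620, 0.40105
  X=1: 0.42387, 0.53051
  X=2: 0.17169, 0.50000
Sum of the 6 terms: H(X,Y) = 2.2533 bits

Marginal of X (row sums):
  P(X=0) = 3/56 + 1/7 = 11/56
  P(X=1) = 9/56 + 5/14 = 29/56
  P(X=2) = 1/28 + 1/4 = 2/7
H(X) = -[(11/56)·log₂(11/56) + (29/56)·log₂(29/56) + (2/7)·log₂(2/7)]
  = 0.46120 + 0.49164 + 0.51639 = 1.4692 bits

H(Y|X) = H(X,Y) - H(X) = 2.2533 - 1.4692 = 0.7841 bits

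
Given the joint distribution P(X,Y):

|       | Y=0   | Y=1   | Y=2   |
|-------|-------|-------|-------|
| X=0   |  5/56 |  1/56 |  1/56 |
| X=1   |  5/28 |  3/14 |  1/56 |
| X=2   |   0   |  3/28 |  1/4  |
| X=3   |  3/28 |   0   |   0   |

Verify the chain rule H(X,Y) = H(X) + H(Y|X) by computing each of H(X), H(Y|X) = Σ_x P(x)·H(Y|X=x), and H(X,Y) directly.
H(X) = 1.7780 bits, H(Y|X) = 0.9548 bits, H(X,Y) = 2.7329 bits

Marginal of X (row sums):
  P(X=0) = 5/56 + 1/56 + 1/56 = 1/8
  P(X=1) = 5/28 + 3/14 + 1/56 = 23/56
  P(X=2) = 0 + 3/28 + 1/4 = 5/14
  P(X=3) = 3/28 + 0 + 0 = 3/28
H(X) = -[(1/8)·log₂(1/8) + (23/56)·log₂(23/56) + (5/14)·log₂(5/14) + (3/28)·log₂(3/28)]
  = 0.37500 + 0.52727 + 0.53051 + 0.34526 = 1.7780 bits

H(Y|X) = Σ_x P(x)·H(Y|X=x):
  X=0: P(X=0) = 1/8, P(Y|X=0) = (5/7, 1/7, 1/7) → H(Y|X=0) = 1.14883
  X=1: P(X=1) = 23/56, P(Y|X=1) = (10/23, 12/23, 1/23) → H(Y|X=1) = 1.20883
  X=2: P(X=2) = 5/14, P(Y|X=2) = (0, 3/10, 7/10) → H(Y|X=2) = 0.88129
  X=3: P(X=3) = 3/28, P(Y|X=3) = (1, 0, 0) → H(Y|X=3) = 0.00000
H(Y|X) = (1/8)·1.14883 + (23/56)·1.20883 + (5/14)·0.88129 + (3/28)·0.00000 = 0.9548 bits

H(X,Y) = -Σ_{x,y} P(x,y) log₂ P(x,y). Per-cell terms -P(x,y)·log₂P(x,y):
  X=0: 0.31120, 0.10370, 0.10370
  X=1: 0.44383, 0.47623, 0.10370
  X=2: 0.00000, 0.34526, 0.50000
  X=3: 0.34526, 0.00000, 0.00000
  (cells with P = 0 contribute 0)
Sum of the 12 terms: H(X,Y) = 2.7329 bits

Chain rule check:
  H(X) + H(Y|X) = 1.7780 + 0.9548 = 2.7328 bits
  H(X,Y) = 2.7329 bits
✓ Chain rule verified (Δ = 0.0001 is 4-dp rounding noise: each of the three values was rounded independently).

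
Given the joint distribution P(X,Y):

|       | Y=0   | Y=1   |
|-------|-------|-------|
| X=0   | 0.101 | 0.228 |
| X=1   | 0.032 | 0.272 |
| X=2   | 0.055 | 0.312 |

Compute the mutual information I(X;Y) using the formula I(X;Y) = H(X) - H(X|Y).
0.0333 bits

I(X;Y) = H(X) - H(X|Y)

Marginal of X (row sums):
  P(X=0) = 0.101 + 0.228 = 0.329
  P(X=1) = 0.032 + 0.272 = 0.304
  P(X=2) = 0.055 + 0.312 = 0.367
H(X) = -[0.329·log₂(0.329) + 0.304·log₂(0.304) + 0.367·log₂(0.367)]
  = 0.5277 + 0.5222 + 0.5307 = 1.5806 bits

Marginal of Y (column sums):
  P(Y=0) = 0.101 + 0.032 + 0.055 = 0.188
  P(Y=1) = 0.228 + 0.272 + 0.312 = 0.812
H(X|Y) = Σ_y P(y)·H(X|Y=y):
  Y=0: P(Y=0) = 0.188, P(X|Y=0) = (101/188, 8/47, 55/188) → H(X|Y=0) = 1.4352
  Y=1: P(Y=1) = 0.812, P(X|Y=1) = (57/203, 68/203, 78/203) → H(X|Y=1) = 1.5733
H(X|Y) = 0.188·1.4352 + 0.812·1.5733 = 1.5473 bits

I(X;Y) = H(X) - H(X|Y) = 1.5806 - 1.5473 = 0.0333 bits

Cross-check via I(X;Y) = H(X) + H(Y) - H(X,Y): computing H(Y) from the column sums and H(X,Y) from the 6 cells in the same way gives H(Y) = 0.6973 bits and H(X,Y) = 2.2446 bits, so
I(X;Y) = 1.5806 + 0.6973 - 2.2446 = 0.0333 bits ✓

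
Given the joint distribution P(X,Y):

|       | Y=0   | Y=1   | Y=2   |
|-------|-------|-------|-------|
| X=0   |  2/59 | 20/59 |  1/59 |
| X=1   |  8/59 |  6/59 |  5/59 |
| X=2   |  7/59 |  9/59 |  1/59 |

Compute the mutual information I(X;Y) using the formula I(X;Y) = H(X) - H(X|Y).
0.2019 bits

I(X;Y) = H(X) - H(X|Y)

Marginal of X (row sums):
  P(X=0) = 2/59 + 20/59 + 1/59 = 23/59
  P(X=1) = 8/59 + 6/59 + 5/59 = 19/59
  P(X=2) = 7/59 + 9/59 + 1/59 = 17/59
H(X) = -[(23/59)·log₂(23/59) + (19/59)·log₂(19/59) + (17/59)·log₂(17/59)]
  = 0.5298 + 0.5264 + 0.5173 = 1.5735 bits

Marginal of Y (column sums):
  P(Y=0) = 2/59 + 8/59 + 7/59 = 17/59
  P(Y=1) = 20/59 + 6/59 + 9/59 = 35/59
  P(Y=2) = 1/59 + 5/59 + 1/59 = 7/59
H(X|Y) = Σ_y P(y)·H(X|Y=y):
  Y=0: P(Y=0) = 17/59, P(X|Y=0) = (2/17, 8/17, 7/17) → H(X|Y=0) = 1.4021
  Y=1: P(Y=1) = 35/59, P(X|Y=1) = (4/7, 6/35, 9/35) → H(X|Y=1) = 1.4013
  Y=2: P(Y=2) = 7/59, P(X|Y=2) = (1/7, 5/7, 1/7) → H(X|Y=2) = 1.1488
H(X|Y) = (17/59)·1.4021 + (35/59)·1.4013 + (7/59)·1.1488 = 1.3716 bits

I(X;Y) = H(X) - H(X|Y) = 1.5735 - 1.3716 = 0.2019 bits

Cross-check via I(X;Y) = H(X) + H(Y) - H(X,Y): computing H(Y) from the column sums and H(X,Y) from the 9 cells in the same way gives H(Y) = 1.3290 bits and H(X,Y) = 2.7006 bits, so
I(X;Y) = 1.5735 + 1.3290 - 2.7006 = 0.2019 bits ✓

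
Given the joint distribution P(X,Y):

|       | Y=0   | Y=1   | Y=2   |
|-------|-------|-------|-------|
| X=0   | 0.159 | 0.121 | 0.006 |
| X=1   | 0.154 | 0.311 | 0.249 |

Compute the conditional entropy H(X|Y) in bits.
0.7236 bits

H(X|Y) = H(X,Y) - H(Y)

H(X,Y) = -Σ_{x,y} P(x,y) log₂ P(x,y). Per-cell terms -P(x,y)·log₂P(x,y):
  X=0: 0.42181, 0.36868, 0.04428
  X=1: 0.41565, 0.52404, 0.49944
Sum of the 6 terms: H(X,Y) = 2.2739 bits

Marginal of Y (column sums):
  P(Y=0) = 0.159 + 0.154 = 0.313
  P(Y=1) = 0.121 + 0.311 = 0.432
  P(Y=2) = 0.006 + 0.249 = 0.255
H(Y) = -[0.313·log₂(0.313) + 0.432·log₂(0.432) + 0.255·log₂(0.255)]
  = 0.52451 + 0.52311 + 0.50271 = 1.5503 bits

H(X|Y) = H(X,Y) - H(Y) = 2.2739 - 1.5503 = 0.7236 bits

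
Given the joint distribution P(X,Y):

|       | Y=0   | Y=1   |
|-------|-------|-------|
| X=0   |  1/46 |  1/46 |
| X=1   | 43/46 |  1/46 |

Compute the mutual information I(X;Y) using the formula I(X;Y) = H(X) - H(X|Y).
0.0649 bits

I(X;Y) = H(X) - H(X|Y)

Marginal of X (row sums):
  P(X=0) = 1/46 + 1/46 = 1/23
  P(X=1) = 43/46 + 1/46 = 22/23
H(X) = -[(1/23)·log₂(1/23) + (22/23)·log₂(22/23)]
  = 0.196677 + 0.061342 = 0.258019 bits

Marginal of Y (column sums):
  P(Y=0) = 1/46 + 43/46 = 22/23
  P(Y=1) = 1/46 + 1/46 = 1/23
H(X|Y) = Σ_y P(y)·H(X|Y=y):
  Y=0: P(Y=0) = 22/23, P(X|Y=0) = (1/44, 43/44) → H(X|Y=0) = 0.156491
  Y=1: P(Y=1) = 1/23, P(X|Y=1) = (1/2, 1/2) → H(X|Y=1) = 1.000000
H(X|Y) = (22/23)·0.156491 + (1/23)·1.000000 = 0.193165 bits

I(X;Y) = H(X) - H(X|Y) = 0.258019 - 0.193165 = 0.0649 bits

Cross-check via I(X;Y) = H(X) + H(Y) - H(X,Y): computing H(Y) from the column sums and H(X,Y) from the 4 cells in the same way gives H(Y) = 0.258019 bits and H(X,Y) = 0.451184 bits, so
I(X;Y) = 0.258019 + 0.258019 - 0.451184 = 0.0649 bits ✓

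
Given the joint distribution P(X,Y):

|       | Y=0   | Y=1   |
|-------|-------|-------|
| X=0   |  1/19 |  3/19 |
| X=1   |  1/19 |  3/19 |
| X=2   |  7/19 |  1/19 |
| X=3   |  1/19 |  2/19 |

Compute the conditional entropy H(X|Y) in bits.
1.6099 bits

H(X|Y) = H(X,Y) - H(Y)

H(X,Y) = -Σ_{x,y} P(x,y) log₂ P(x,y). Per-cell terms -P(x,y)·log₂P(x,y):
  X=0: 0.22358, 0.42047
  X=1: 0.22358, 0.42047
  X=2: 0.53074, 0.22358
  X=3: 0.22358, 0.34189
Sum of the 8 terms: H(X,Y) = 2.6079 bits

Marginal of Y (column sums):
  P(Y=0) = 1/19 + 1/19 + 7/19 + 1/19 = 10/19
  P(Y=1) = 3/19 + 3/19 + 1/19 + 2/19 = 9/19
H(Y) = -[(10/19)·log₂(10/19) + (9/19)·log₂(9/19)]
  = 0.48737 + 0.51063 = 0.9980 bits

H(X|Y) = H(X,Y) - H(Y) = 2.6079 - 0.9980 = 1.6099 bits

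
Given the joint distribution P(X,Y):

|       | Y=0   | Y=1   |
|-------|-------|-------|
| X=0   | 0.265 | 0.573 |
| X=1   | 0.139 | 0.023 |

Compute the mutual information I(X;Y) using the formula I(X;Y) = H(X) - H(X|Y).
0.1234 bits

I(X;Y) = H(X) - H(X|Y)

Marginal of X (row sums):
  P(X=0) = 0.265 + 0.573 = 0.838
  P(X=1) = 0.139 + 0.023 = 0.162
H(X) = -[0.838·log₂(0.838) + 0.162·log₂(0.162)]
  = 0.2137 + 0.4254 = 0.6391 bits

Marginal of Y (column sums):
  P(Y=0) = 0.265 + 0.139 = 0.404
  P(Y=1) = 0.573 + 0.023 = 0.596
H(X|Y) = Σ_y P(y)·H(X|Y=y):
  Y=0: P(Y=0) = 0.404, P(X|Y=0) = (265/404, 139/404) → H(X|Y=0) = 0.9287
  Y=1: P(Y=1) = 0.596, P(X|Y=1) = (573/596, 23/596) → H(X|Y=1) = 0.2358
H(X|Y) = 0.404·0.9287 + 0.596·0.2358 = 0.5157 bits

I(X;Y) = H(X) - H(X|Y) = 0.6391 - 0.5157 = 0.1234 bits

Cross-check via I(X;Y) = H(X) + H(Y) - H(X,Y): computing H(Y) from the column sums and H(X,Y) from the 4 cells in the same way gives H(Y) = 0.9732 bits and H(X,Y) = 1.4889 bits, so
I(X;Y) = 0.6391 + 0.9732 - 1.4889 = 0.1234 bits ✓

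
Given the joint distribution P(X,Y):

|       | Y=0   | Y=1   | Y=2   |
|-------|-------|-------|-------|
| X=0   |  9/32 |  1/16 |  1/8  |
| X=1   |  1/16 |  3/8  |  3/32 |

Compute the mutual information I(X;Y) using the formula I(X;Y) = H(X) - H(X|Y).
0.2877 bits

I(X;Y) = H(X) - H(X|Y)

Marginal of X (row sums):
  P(X=0) = 9/32 + 1/16 + 1/8 = 15/32
  P(X=1) = 1/16 + 3/8 + 3/32 = 17/32
H(X) = -[(15/32)·log₂(15/32) + (17/32)·log₂(17/32)]
  = 0.5124 + 0.4848 = 0.9972 bits

Marginal of Y (column sums):
  P(Y=0) = 9/32 + 1/16 = 11/32
  P(Y=1) = 1/16 + 3/8 = 7/16
  P(Y=2) = 1/8 + 3/32 = 7/32
H(X|Y) = Σ_y P(y)·H(X|Y=y):
  Y=0: P(Y=0) = 11/32, P(X|Y=0) = (9/11, 2/11) → H(X|Y=0) = 0.6840
  Y=1: P(Y=1) = 7/16, P(X|Y=1) = (1/7, 6/7) → H(X|Y=1) = 0.5917
  Y=2: P(Y=2) = 7/32, P(X|Y=2) = (4/7, 3/7) → H(X|Y=2) = 0.9852
H(X|Y) = (11/32)·0.6840 + (7/16)·0.5917 + (7/32)·0.9852 = 0.7095 bits

I(X;Y) = H(X) - H(X|Y) = 0.9972 - 0.7095 = 0.2877 bits

Cross-check via I(X;Y) = H(X) + H(Y) - H(X,Y): computing H(Y) from the column sums and H(X,Y) from the 6 cells in the same way gives H(Y) = 1.5310 bits and H(X,Y) = 2.2405 bits, so
I(X;Y) = 0.9972 + 1.5310 - 2.2405 = 0.2877 bits ✓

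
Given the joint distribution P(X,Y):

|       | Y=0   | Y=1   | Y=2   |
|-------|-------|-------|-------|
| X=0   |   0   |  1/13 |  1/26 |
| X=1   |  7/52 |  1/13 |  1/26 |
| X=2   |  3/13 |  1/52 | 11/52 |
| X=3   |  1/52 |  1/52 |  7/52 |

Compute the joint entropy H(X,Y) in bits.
3.0009 bits

H(X,Y) = -Σ_{x,y} P(x,y) log₂ P(x,y). Per-cell terms -P(x,y)·log₂P(x,y):
  X=0: 0.0000, 0.2846, 0.1808
  X=1: 0.3895, 0.2846, 0.1808
  X=2: 0.4882, 0.1096, 0.4741
  X=3: 0.1096, 0.1096, 0.3895
  (cells with P = 0 contribute 0)
Sum of the 12 terms: H(X,Y) = 3.0009 bits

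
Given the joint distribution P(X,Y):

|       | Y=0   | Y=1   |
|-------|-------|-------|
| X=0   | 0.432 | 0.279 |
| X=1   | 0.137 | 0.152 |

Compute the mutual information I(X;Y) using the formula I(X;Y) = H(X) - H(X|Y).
0.0107 bits

I(X;Y) = H(X) - H(X|Y)

Marginal of X (row sums):
  P(X=0) = 0.432 + 0.279 = 0.711
  P(X=1) = 0.137 + 0.152 = 0.289
H(X) = -[0.711·log₂(0.711) + 0.289·log₂(0.289)]
  = 0.34987 + 0.51756 = 0.8674 bits

Marginal of Y (column sums):
  P(Y=0) = 0.432 + 0.137 = 0.569
  P(Y=1) = 0.279 + 0.152 = 0.431
H(X|Y) = Σ_y P(y)·H(X|Y=y):
  Y=0: P(Y=0) = 0.569, P(X|Y=0) = (432/569, 137/569) → H(X|Y=0) = 0.79632
  Y=1: P(Y=1) = 0.431, P(X|Y=1) = (279/431, 152/431) → H(X|Y=1) = 0.93643
H(X|Y) = 0.569·0.79632 + 0.431·0.93643 = 0.8567 bits

I(X;Y) = H(X) - H(X|Y) = 0.8674 - 0.8567 = 0.0107 bits

Cross-check via I(X;Y) = H(X) + H(Y) - H(X,Y): computing H(Y) from the column sums and H(X,Y) from the 4 cells in the same way gives H(Y) = 0.9862 bits and H(X,Y) = 1.8429 bits, so
I(X;Y) = 0.8674 + 0.9862 - 1.8429 = 0.0107 bits ✓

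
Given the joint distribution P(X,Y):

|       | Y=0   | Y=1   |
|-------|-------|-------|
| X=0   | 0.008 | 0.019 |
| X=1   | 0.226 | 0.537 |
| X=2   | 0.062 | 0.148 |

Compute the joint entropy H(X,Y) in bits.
1.7876 bits

H(X,Y) = -Σ_{x,y} P(x,y) log₂ P(x,y). Per-cell terms -P(x,y)·log₂P(x,y):
  X=0: 0.05573, 0.10864
  X=1: 0.48491, 0.48169
  X=2: 0.24872, 0.40794
Sum of the 6 terms: H(X,Y) = 1.7876 bits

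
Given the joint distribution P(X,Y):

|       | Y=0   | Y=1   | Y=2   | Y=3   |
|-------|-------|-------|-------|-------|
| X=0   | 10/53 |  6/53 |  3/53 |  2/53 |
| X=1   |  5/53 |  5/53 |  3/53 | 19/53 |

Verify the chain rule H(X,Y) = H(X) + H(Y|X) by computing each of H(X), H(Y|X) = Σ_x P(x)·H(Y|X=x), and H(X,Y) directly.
H(X) = 0.9687 bits, H(Y|X) = 1.6617 bits, H(X,Y) = 2.6304 bits

Marginal of X (row sums):
  P(X=0) = 10/53 + 6/53 + 3/53 + 2/53 = 21/53
  P(X=1) = 5/53 + 5/53 + 3/53 + 19/53 = 32/53
H(X) = -[(21/53)·log₂(21/53) + (32/53)·log₂(32/53)]
  = 0.5292 + 0.4395 = 0.9687 bits

H(Y|X) = Σ_x P(x)·H(Y|X=x):
  X=0: P(X=0) = 21/53, P(Y|X=0) = (10/21, 2/7, 1/7, 2/21) → H(Y|X=0) = 1.7502
  X=1: P(X=1) = 32/53, P(Y|X=1) = (5/32, 5/32, 3/32, 19/32) → H(Y|X=1) = 1.6036
H(Y|X) = (21/53)·1.7502 + (32/53)·1.6036 = 1.6617 bits

H(X,Y) = -Σ_{x,y} P(x,y) log₂ P(x,y). Per-cell terms -P(x,y)·log₂P(x,y):
  X=0: 0.4540, 0.3558, 0.2345, 0.1784
  X=1: 0.3213, 0.3213, 0.2345, 0.5306
Sum of the 8 terms: H(X,Y) = 2.6304 bits

Chain rule check:
  H(X) + H(Y|X) = 0.9687 + 1.6617 = 2.6304 bits
  H(X,Y) = 2.6304 bits
✓ Chain rule verified.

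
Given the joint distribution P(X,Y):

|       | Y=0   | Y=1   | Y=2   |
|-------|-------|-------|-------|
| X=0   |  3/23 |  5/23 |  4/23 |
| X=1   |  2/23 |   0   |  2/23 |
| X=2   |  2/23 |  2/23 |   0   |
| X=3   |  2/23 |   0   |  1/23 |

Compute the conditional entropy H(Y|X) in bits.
1.2787 bits

H(Y|X) = H(X,Y) - H(X)

H(X,Y) = -Σ_{x,y} P(x,y) log₂ P(x,y). Per-cell terms -P(x,y)·log₂P(x,y):
  X=0: 0.3833, 0.4786, 0.4389
  X=1: 0.3064, 0.0000, 0.3064
  X=2: 0.3064, 0.3064, 0.0000
  X=3: 0.3064, 0.0000, 0.1967
  (cells with P = 0 contribute 0)
Sum of the 12 terms: H(X,Y) = 3.0295 bits

Marginal of X (row sums):
  P(X=0) = 3/23 + 5/23 + 4/23 = 12/23
  P(X=1) = 2/23 + 0 + 2/23 = 4/23
  P(X=2) = 2/23 + 2/23 + 0 = 4/23
  P(X=3) = 2/23 + 0 + 1/23 = 3/23
H(X) = -[(12/23)·log₂(12/23) + (4/23)·log₂(4/23) + (4/23)·log₂(4/23) + (3/23)·log₂(3/23)]
  = 0.4897 + 0.4389 + 0.4389 + 0.3833 = 1.7508 bits

H(Y|X) = H(X,Y) - H(X) = 3.0295 - 1.7508 = 1.2787 bits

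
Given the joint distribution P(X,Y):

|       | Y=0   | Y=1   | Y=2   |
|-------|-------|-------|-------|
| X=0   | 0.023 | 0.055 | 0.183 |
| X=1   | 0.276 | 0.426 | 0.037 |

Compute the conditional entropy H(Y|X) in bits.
1.1885 bits

H(Y|X) = H(X,Y) - H(X)

H(X,Y) = -Σ_{x,y} P(x,y) log₂ P(x,y). Per-cell terms -P(x,y)·log₂P(x,y):
  X=0: 0.1251711, 0.2301434, 0.4483655
  X=1: 0.5126037, 0.5244378, 0.1759842
Sum of the 6 terms: H(X,Y) = 2.016706 bits

Marginal of X (row sums):
  P(X=0) = 0.023 + 0.055 + 0.183 = 0.261
  P(X=1) = 0.276 + 0.426 + 0.037 = 0.739
H(X) = -[0.261·log₂(0.261) + 0.739·log₂(0.739)]
  = 0.5057862 + 0.3224654 = 0.828252 bits

H(Y|X) = H(X,Y) - H(X) = 2.016706 - 0.828252 = 1.1885 bits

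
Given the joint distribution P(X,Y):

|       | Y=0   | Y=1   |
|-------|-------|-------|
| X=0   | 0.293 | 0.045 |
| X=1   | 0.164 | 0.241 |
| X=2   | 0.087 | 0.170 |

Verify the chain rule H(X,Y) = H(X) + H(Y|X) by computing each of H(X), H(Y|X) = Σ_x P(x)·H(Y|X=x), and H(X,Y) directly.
H(X) = 1.5608 bits, H(Y|X) = 0.8230 bits, H(X,Y) = 2.3838 bits

Marginal of X (row sums):
  P(X=0) = 0.293 + 0.045 = 0.338
  P(X=1) = 0.164 + 0.241 = 0.405
  P(X=2) = 0.087 + 0.170 = 0.257
H(X) = -[0.338·log₂(0.338) + 0.405·log₂(0.405) + 0.257·log₂(0.257)]
  = 0.5289 + 0.5281 + 0.5038 = 1.5608 bits

H(Y|X) = Σ_x P(x)·H(Y|X=x):
  X=0: P(X=0) = 0.338, P(Y|X=0) = (293/338, 45/338) → H(Y|X=0) = 0.5660
  X=1: P(X=1) = 0.405, P(Y|X=1) = (164/405, 241/405) → H(Y|X=1) = 0.9738
  X=2: P(X=2) = 0.257, P(Y|X=2) = (87/257, 170/257) → H(Y|X=2) = 0.9234
H(Y|X) = 0.338·0.5660 + 0.405·0.9738 + 0.257·0.9234 = 0.8230 bits

H(X,Y) = -Σ_{x,y} P(x,y) log₂ P(x,y). Per-cell terms -P(x,y)·log₂P(x,y):
  X=0: 0.5189, 0.2013
  X=1: 0.4278, 0.4947
  X=2: 0.3065, 0.4346
Sum of the 6 terms: H(X,Y) = 2.3838 bits

Chain rule check:
  H(X) + H(Y|X) = 1.5608 + 0.8230 = 2.3838 bits
  H(X,Y) = 2.3838 bits
✓ Chain rule verified.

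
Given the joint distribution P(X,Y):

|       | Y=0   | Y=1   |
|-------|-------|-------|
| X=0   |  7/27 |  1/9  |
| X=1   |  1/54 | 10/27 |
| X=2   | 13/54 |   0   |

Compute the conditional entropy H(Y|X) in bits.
0.4338 bits

H(Y|X) = H(X,Y) - H(X)

H(X,Y) = -Σ_{x,y} P(x,y) log₂ P(x,y). Per-cell terms -P(x,y)·log₂P(x,y):
  X=0: 0.5049, 0.3522
  X=1: 0.1066, 0.5307
  X=2: 0.4946, 0.0000
  (cells with P = 0 contribute 0)
Sum of the 6 terms: H(X,Y) = 1.9890 bits

Marginal of X (row sums):
  P(X=0) = 7/27 + 1/9 = 10/27
  P(X=1) = 1/54 + 10/27 = 7/18
  P(X=2) = 13/54 + 0 = 13/54
H(X) = -[(10/27)·log₂(10/27) + (7/18)·log₂(7/18) + (13/54)·log₂(13/54)]
  = 0.5307 + 0.5299 + 0.4946 = 1.5552 bits

H(Y|X) = H(X,Y) - H(X) = 1.9890 - 1.5552 = 0.4338 bits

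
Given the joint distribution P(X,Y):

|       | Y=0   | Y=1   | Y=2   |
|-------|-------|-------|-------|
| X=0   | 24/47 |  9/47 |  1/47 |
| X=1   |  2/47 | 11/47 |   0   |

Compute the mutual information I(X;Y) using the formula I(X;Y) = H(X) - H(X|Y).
0.2119 bits

I(X;Y) = H(X) - H(X|Y)

Marginal of X (row sums):
  P(X=0) = 24/47 + 9/47 + 1/47 = 34/47
  P(X=1) = 2/47 + 11/47 + 0 = 13/47
H(X) = -[(34/47)·log₂(34/47) + (13/47)·log₂(13/47)]
  = 0.33792 + 0.51285 = 0.8508 bits

Marginal of Y (column sums):
  P(Y=0) = 24/47 + 2/47 = 26/47
  P(Y=1) = 9/47 + 11/47 = 20/47
  P(Y=2) = 1/47 + 0 = 1/47
H(X|Y) = Σ_y P(y)·H(X|Y=y):
  Y=0: P(Y=0) = 26/47, P(X|Y=0) = (12/13, 1/13) → H(X|Y=0) = 0.39124
  Y=1: P(Y=1) = 20/47, P(X|Y=1) = (9/20, 11/20) → H(X|Y=1) = 0.99277
  Y=2: P(Y=2) = 1/47, P(X|Y=2) = (1, 0) → H(X|Y=2) = 0.00000
H(X|Y) = (26/47)·0.39124 + (20/47)·0.99277 + (1/47)·0.00000 = 0.6389 bits

I(X;Y) = H(X) - H(X|Y) = 0.8508 - 0.6389 = 0.2119 bits

Cross-check via I(X;Y) = H(X) + H(Y) - H(X,Y): computing H(Y) from the column sums and H(X,Y) from the 6 cells in the same way gives H(Y) = 1.1152 bits and H(X,Y) = 1.7541 bits, so
I(X;Y) = 0.8508 + 1.1152 - 1.7541 = 0.2119 bits ✓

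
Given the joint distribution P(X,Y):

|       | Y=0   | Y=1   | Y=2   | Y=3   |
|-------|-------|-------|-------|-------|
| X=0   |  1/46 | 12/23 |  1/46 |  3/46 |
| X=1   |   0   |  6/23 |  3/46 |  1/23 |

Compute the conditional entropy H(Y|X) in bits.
0.9956 bits

H(Y|X) = H(X,Y) - H(X)

H(X,Y) = -Σ_{x,y} P(x,y) log₂ P(x,y). Per-cell terms -P(x,y)·log₂P(x,y):
  X=0: 0.1200774, 0.4897041, 0.1200774, 0.2568652
  X=1: 0.0000000, 0.5057216, 0.2568652, 0.1966766
  (cells with P = 0 contribute 0)
Sum of the 8 terms: H(X,Y) = 1.9459875 bits

Marginal of X (row sums):
  P(X=0) = 1/46 + 12/23 + 1/46 + 3/46 = 29/46
  P(X=1) = 0 + 6/23 + 3/46 + 1/23 = 17/46
H(X) = -[(29/46)·log₂(29/46) + (17/46)·log₂(17/46)]
  = 0.4196054 + 0.5307323 = 0.9503377 bits

H(Y|X) = H(X,Y) - H(X) = 1.9459875 - 0.9503377 = 0.9956 bits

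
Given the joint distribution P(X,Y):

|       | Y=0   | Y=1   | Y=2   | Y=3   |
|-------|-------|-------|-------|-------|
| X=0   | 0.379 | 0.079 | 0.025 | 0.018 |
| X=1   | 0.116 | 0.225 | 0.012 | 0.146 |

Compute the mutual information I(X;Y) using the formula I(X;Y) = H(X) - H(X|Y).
0.2444 bits

I(X;Y) = H(X) - H(X|Y)

Marginal of X (row sums):
  P(X=0) = 0.379 + 0.079 + 0.025 + 0.018 = 0.501
  P(X=1) = 0.116 + 0.225 + 0.012 + 0.146 = 0.499
H(X) = -[0.501·log₂(0.501) + 0.499·log₂(0.499)]
  = 0.4996 + 0.5004 = 1.0000 bits

Marginal of Y (column sums):
  P(Y=0) = 0.379 + 0.116 = 0.495
  P(Y=1) = 0.079 + 0.225 = 0.304
  P(Y=2) = 0.025 + 0.012 = 0.037
  P(Y=3) = 0.018 + 0.146 = 0.164
H(X|Y) = Σ_y P(y)·H(X|Y=y):
  Y=0: P(Y=0) = 0.495, P(X|Y=0) = (379/495, 116/495) → H(X|Y=0) = 0.7855
  Y=1: P(Y=1) = 0.304, P(X|Y=1) = (79/304, 225/304) → H(X|Y=1) = 0.8265
  Y=2: P(Y=2) = 0.037, P(X|Y=2) = (25/37, 12/37) → H(X|Y=2) = 0.9090
  Y=3: P(Y=3) = 0.164, P(X|Y=3) = (9/82, 73/82) → H(X|Y=3) = 0.4992
H(X|Y) = 0.495·0.7855 + 0.304·0.8265 + 0.037·0.9090 + 0.164·0.4992 = 0.7556 bits

I(X;Y) = H(X) - H(X|Y) = 1.0000 - 0.7556 = 0.2444 bits

Cross-check via I(X;Y) = H(X) + H(Y) - H(X,Y): computing H(Y) from the column sums and H(X,Y) from the 8 cells in the same way gives H(Y) = 1.6281 bits and H(X,Y) = 2.3837 bits, so
I(X;Y) = 1.0000 + 1.6281 - 2.3837 = 0.2444 bits ✓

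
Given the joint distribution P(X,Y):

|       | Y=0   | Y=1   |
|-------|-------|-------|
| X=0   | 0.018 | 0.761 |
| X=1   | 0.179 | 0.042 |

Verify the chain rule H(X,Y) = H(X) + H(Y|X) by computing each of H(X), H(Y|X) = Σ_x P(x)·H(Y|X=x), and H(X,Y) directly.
H(X) = 0.7620 bits, H(Y|X) = 0.2786 bits, H(X,Y) = 1.0405 bits

Marginal of X (row sums):
  P(X=0) = 0.018 + 0.761 = 0.779
  P(X=1) = 0.179 + 0.042 = 0.221
H(X) = -[0.779·log₂(0.779) + 0.221·log₂(0.221)]
  = 0.280677 + 0.481312 = 0.7620 bits

H(Y|X) = Σ_x P(x)·H(Y|X=x):
  X=0: P(X=0) = 0.779, P(Y|X=0) = (18/779, 761/779) → H(Y|X=0) = 0.158544
  X=1: P(X=1) = 0.221, P(Y|X=1) = (179/221, 42/221) → H(Y|X=1) = 0.701566
H(Y|X) = 0.779·0.158544 + 0.221·0.701566 = 0.2786 bits

H(X,Y) = -Σ_{x,y} P(x,y) log₂ P(x,y). Per-cell terms -P(x,y)·log₂P(x,y):
  X=0: 0.104325, 0.299858
  X=1: 0.444272, 0.192086
Sum of the 4 terms: H(X,Y) = 1.0405 bits

Chain rule check:
  H(X) + H(Y|X) = 0.7620 + 0.2786 = 1.0406 bits
  H(X,Y) = 1.0405 bits
✓ Chain rule verified (Δ = 0.0001 is 4-dp rounding noise: each of the three values was rounded independently).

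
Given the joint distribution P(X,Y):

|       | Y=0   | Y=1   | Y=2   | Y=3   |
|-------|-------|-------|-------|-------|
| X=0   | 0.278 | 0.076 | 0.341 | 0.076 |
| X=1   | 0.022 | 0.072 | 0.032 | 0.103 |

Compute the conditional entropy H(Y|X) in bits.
1.7227 bits

H(Y|X) = H(X,Y) - H(X)

H(X,Y) = -Σ_{x,y} P(x,y) log₂ P(x,y). Per-cell terms -P(x,y)·log₂P(x,y):
  X=0: 0.513422, 0.282557, 0.529285, 0.282557
  X=1: 0.121140, 0.273302, 0.158905, 0.337766
Sum of the 8 terms: H(X,Y) = 2.49893 bits

Marginal of X (row sums):
  P(X=0) = 0.278 + 0.076 + 0.341 + 0.076 = 0.771
  P(X=1) = 0.022 + 0.072 + 0.032 + 0.103 = 0.229
H(X) = -[0.771·log₂(0.771) + 0.229·log₂(0.229)]
  = 0.289277 + 0.486987 = 0.77626 bits

H(Y|X) = H(X,Y) - H(X) = 2.49893 - 0.77626 = 1.7227 bits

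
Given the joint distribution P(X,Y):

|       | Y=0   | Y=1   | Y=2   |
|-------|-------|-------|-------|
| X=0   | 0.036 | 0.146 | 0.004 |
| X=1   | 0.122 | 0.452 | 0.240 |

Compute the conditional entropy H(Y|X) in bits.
1.2990 bits

H(Y|X) = H(X,Y) - H(X)

H(X,Y) = -Σ_{x,y} P(x,y) log₂ P(x,y). Per-cell terms -P(x,y)·log₂P(x,y):
  X=0: 0.17265, 0.40529, 0.03186
  X=1: 0.37028, 0.51781, 0.49413
Sum of the 6 terms: H(X,Y) = 1.9920 bits

Marginal of X (row sums):
  P(X=0) = 0.036 + 0.146 + 0.004 = 0.186
  P(X=1) = 0.122 + 0.452 + 0.240 = 0.814
H(X) = -[0.186·log₂(0.186) + 0.814·log₂(0.814)]
  = 0.45135 + 0.24168 = 0.6930 bits

H(Y|X) = H(X,Y) - H(X) = 1.9920 - 0.6930 = 1.2990 bits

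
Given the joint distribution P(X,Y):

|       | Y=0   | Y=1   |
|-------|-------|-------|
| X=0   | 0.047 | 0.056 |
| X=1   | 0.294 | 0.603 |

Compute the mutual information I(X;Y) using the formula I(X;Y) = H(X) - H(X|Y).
0.0047 bits

I(X;Y) = H(X) - H(X|Y)

Marginal of X (row sums):
  P(X=0) = 0.047 + 0.056 = 0.103
  P(X=1) = 0.294 + 0.603 = 0.897
H(X) = -[0.103·log₂(0.103) + 0.897·log₂(0.897)]
  = 0.33777 + 0.14067 = 0.4784 bits

Marginal of Y (column sums):
  P(Y=0) = 0.047 + 0.294 = 0.341
  P(Y=1) = 0.056 + 0.603 = 0.659
H(X|Y) = Σ_y P(y)·H(X|Y=y):
  Y=0: P(Y=0) = 0.341, P(X|Y=0) = (47/341, 294/341) → H(X|Y=0) = 0.57853
  Y=1: P(Y=1) = 0.659, P(X|Y=1) = (56/659, 603/659) → H(X|Y=1) = 0.41948
H(X|Y) = 0.341·0.57853 + 0.659·0.41948 = 0.4737 bits

I(X;Y) = H(X) - H(X|Y) = 0.4784 - 0.4737 = 0.0047 bits

Cross-check via I(X;Y) = H(X) + H(Y) - H(X,Y): computing H(Y) from the column sums and H(X,Y) from the 4 cells in the same way gives H(Y) = 0.9258 bits and H(X,Y) = 1.3995 bits, so
I(X;Y) = 0.4784 + 0.9258 - 1.3995 = 0.0047 bits ✓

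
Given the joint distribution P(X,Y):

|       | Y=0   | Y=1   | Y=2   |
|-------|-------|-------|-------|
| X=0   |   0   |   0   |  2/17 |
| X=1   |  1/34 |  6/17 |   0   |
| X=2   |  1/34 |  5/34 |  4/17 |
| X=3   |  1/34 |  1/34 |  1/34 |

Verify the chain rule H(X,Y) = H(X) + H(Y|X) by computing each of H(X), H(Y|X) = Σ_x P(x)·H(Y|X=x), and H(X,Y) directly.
H(X) = 1.7297 bits, H(Y|X) = 0.8098 bits, H(X,Y) = 2.5395 bits

Marginal of X (row sums):
  P(X=0) = 0 + 0 + 2/17 = 2/17
  P(X=1) = 1/34 + 6/17 + 0 = 13/34
  P(X=2) = 1/34 + 5/34 + 4/17 = 7/17
  P(X=3) = 1/34 + 1/34 + 1/34 = 3/34
H(X) = -[(2/17)·log₂(2/17) + (13/34)·log₂(13/34) + (7/17)·log₂(7/17) + (3/34)·log₂(3/34)]
  = 0.36323 + 0.53033 + 0.52710 + 0.30904 = 1.7297 bits

H(Y|X) = Σ_x P(x)·H(Y|X=x):
  X=0: P(X=0) = 2/17, P(Y|X=0) = (0, 0, 1) → H(Y|X=0) = 0.00000
  X=1: P(X=1) = 13/34, P(Y|X=1) = (1/13, 12/13, 0) → H(Y|X=1) = 0.39124
  X=2: P(X=2) = 7/17, P(Y|X=2) = (1/14, 5/14, 4/7) → H(Y|X=2) = 1.26381
  X=3: P(X=3) = 3/34, P(Y|X=3) = (1/3, 1/3, 1/3) → H(Y|X=3) = 1.58496
H(Y|X) = (2/17)·0.00000 + (13/34)·0.39124 + (7/17)·1.26381 + (3/34)·1.58496 = 0.8098 bits

H(X,Y) = -Σ_{x,y} P(x,y) log₂ P(x,y). Per-cell terms -P(x,y)·log₂P(x,y):
  X=0: 0.00000, 0.00000, 0.36323
  X=1: 0.14963, 0.53029, 0.00000
  X=2: 0.14963, 0.40670, 0.49117
  X=3: 0.14963, 0.14963, 0.14963
  (cells with P = 0 contribute 0)
Sum of the 12 terms: H(X,Y) = 2.5395 bits

Chain rule check:
  H(X) + H(Y|X) = 1.7297 + 0.8098 = 2.5395 bits
  H(X,Y) = 2.5395 bits
✓ Chain rule verified.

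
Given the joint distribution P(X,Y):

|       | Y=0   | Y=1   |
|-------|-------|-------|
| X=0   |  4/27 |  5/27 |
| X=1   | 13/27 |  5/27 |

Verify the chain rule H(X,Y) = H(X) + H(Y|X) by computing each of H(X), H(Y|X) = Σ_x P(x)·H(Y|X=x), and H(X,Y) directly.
H(X) = 0.9183 bits, H(Y|X) = 0.8986 bits, H(X,Y) = 1.8169 bits

Marginal of X (row sums):
  P(X=0) = 4/27 + 5/27 = 1/3
  P(X=1) = 13/27 + 5/27 = 2/3
H(X) = -[(1/3)·log₂(1/3) + (2/3)·log₂(2/3)]
  = 0.52832 + 0.38998 = 0.9183 bits

H(Y|X) = Σ_x P(x)·H(Y|X=x):
  X=0: P(X=0) = 1/3, P(Y|X=0) = (4/9, 5/9) → H(Y|X=0) = 0.99108
  X=1: P(X=1) = 2/3, P(Y|X=1) = (13/18, 5/18) → H(Y|X=1) = 0.85241
H(Y|X) = (1/3)·0.99108 + (2/3)·0.85241 = 0.8986 bits

H(X,Y) = -Σ_{x,y} P(x,y) log₂ P(x,y). Per-cell terms -P(x,y)·log₂P(x,y):
  X=0: 0.40813, 0.45055
  X=1: 0.50770, 0.45055
Sum of the 4 terms: H(X,Y) = 1.8169 bits

Chain rule check:
  H(X) + H(Y|X) = 0.9183 + 0.8986 = 1.8169 bits
  H(X,Y) = 1.8169 bits
✓ Chain rule verified.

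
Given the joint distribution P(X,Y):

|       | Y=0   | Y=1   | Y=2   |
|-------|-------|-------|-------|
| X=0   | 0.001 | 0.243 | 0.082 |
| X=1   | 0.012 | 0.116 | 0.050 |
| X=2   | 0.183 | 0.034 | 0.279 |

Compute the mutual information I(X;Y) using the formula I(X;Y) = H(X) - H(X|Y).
0.4067 bits

I(X;Y) = H(X) - H(X|Y)

Marginal of X (row sums):
  P(X=0) = 0.001 + 0.243 + 0.082 = 0.326
  P(X=1) = 0.012 + 0.116 + 0.050 = 0.178
  P(X=2) = 0.183 + 0.034 + 0.279 = 0.496
H(X) = -[0.326·log₂(0.326) + 0.178·log₂(0.178) + 0.496·log₂(0.496)]
  = 0.52716 + 0.44323 + 0.50175 = 1.47214 bits

Marginal of Y (column sums):
  P(Y=0) = 0.001 + 0.012 + 0.183 = 0.196
  P(Y=1) = 0.243 + 0.116 + 0.034 = 0.393
  P(Y=2) = 0.082 + 0.050 + 0.279 = 0.411
H(X|Y) = Σ_y P(y)·H(X|Y=y):
  Y=0: P(Y=0) = 0.196, P(X|Y=0) = (1/196, 3/49, 183/196) → H(X|Y=0) = 0.37801
  Y=1: P(Y=1) = 0.393, P(X|Y=1) = (81/131, 116/393, 34/393) → H(X|Y=1) = 1.25394
  Y=2: P(Y=2) = 0.411, P(X|Y=2) = (82/411, 50/411, 93/137) → H(X|Y=2) = 1.21306
H(X|Y) = 0.196·0.37801 + 0.393·1.25394 + 0.411·1.21306 = 1.06546 bits

I(X;Y) = H(X) - H(X|Y) = 1.47214 - 1.06546 = 0.4067 bits

Cross-check via I(X;Y) = H(X) + H(Y) - H(X,Y): computing H(Y) from the column sums and H(X,Y) from the 9 cells in the same way gives H(Y) = 1.51756 bits and H(X,Y) = 2.58302 bits, so
I(X;Y) = 1.47214 + 1.51756 - 2.58302 = 0.4067 bits ✓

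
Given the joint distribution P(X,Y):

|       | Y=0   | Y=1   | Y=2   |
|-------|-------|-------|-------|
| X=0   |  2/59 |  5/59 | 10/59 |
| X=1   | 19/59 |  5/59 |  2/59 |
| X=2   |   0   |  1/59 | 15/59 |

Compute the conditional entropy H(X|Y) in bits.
0.9987 bits

H(X|Y) = H(X,Y) - H(Y)

H(X,Y) = -Σ_{x,y} P(x,y) log₂ P(x,y). Per-cell terms -P(x,y)·log₂P(x,y):
  X=0: 0.16551, 0.30176, 0.43402
  X=1: 0.52643, 0.30176, 0.16551
  X=2: 0.00000, 0.09971, 0.50231
  (cells with P = 0 contribute 0)
Sum of the 9 terms: H(X,Y) = 2.4970 bits

Marginal of Y (column sums):
  P(Y=0) = 2/59 + 19/59 + 0 = 21/59
  P(Y=1) = 5/59 + 5/59 + 1/59 = 11/59
  P(Y=2) = 10/59 + 2/59 + 15/59 = 27/59
H(Y) = -[(21/59)·log₂(21/59) + (11/59)·log₂(11/59) + (27/59)·log₂(27/59)]
  = 0.53045 + 0.45179 + 0.51609 = 1.4983 bits

H(X|Y) = H(X,Y) - H(Y) = 2.4970 - 1.4983 = 0.9987 bits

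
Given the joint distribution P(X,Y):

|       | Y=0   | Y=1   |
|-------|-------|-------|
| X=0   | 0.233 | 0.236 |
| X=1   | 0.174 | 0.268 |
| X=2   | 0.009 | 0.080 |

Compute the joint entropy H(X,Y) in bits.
2.2821 bits

H(X,Y) = -Σ_{x,y} P(x,y) log₂ P(x,y). Per-cell terms -P(x,y)·log₂P(x,y):
  X=0: 0.4897, 0.4916
  X=1: 0.4390, 0.5091
  X=2: 0.0612, 0.2915
Sum of the 6 terms: H(X,Y) = 2.2821 bits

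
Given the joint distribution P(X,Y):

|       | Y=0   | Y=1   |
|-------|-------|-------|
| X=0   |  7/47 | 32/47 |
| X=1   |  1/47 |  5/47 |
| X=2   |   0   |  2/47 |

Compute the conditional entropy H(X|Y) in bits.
0.7845 bits

H(X|Y) = H(X,Y) - H(Y)

H(X,Y) = -Σ_{x,y} P(x,y) log₂ P(x,y). Per-cell terms -P(x,y)·log₂P(x,y):
  X=0: 0.4092, 0.3776
  X=1: 0.1182, 0.3439
  X=2: 0.0000, 0.1938
  (cells with P = 0 contribute 0)
Sum of the 6 terms: H(X,Y) = 1.4427 bits

Marginal of Y (column sums):
  P(Y=0) = 7/47 + 1/47 + 0 = 8/47
  P(Y=1) = 32/47 + 5/47 + 2/47 = 39/47
H(Y) = -[(8/47)·log₂(8/47) + (39/47)·log₂(39/47)]
  = 0.4348 + 0.2234 = 0.6582 bits

H(X|Y) = H(X,Y) - H(Y) = 1.4427 - 0.6582 = 0.7845 bits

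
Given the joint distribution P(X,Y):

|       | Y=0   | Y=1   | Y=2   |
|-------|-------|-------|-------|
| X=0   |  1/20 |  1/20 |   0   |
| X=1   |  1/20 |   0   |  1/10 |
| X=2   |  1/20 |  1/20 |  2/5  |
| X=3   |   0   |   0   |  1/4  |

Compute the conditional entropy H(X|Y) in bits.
1.3874 bits

H(X|Y) = H(X,Y) - H(Y)

H(X,Y) = -Σ_{x,y} P(x,y) log₂ P(x,y). Per-cell terms -P(x,y)·log₂P(x,y):
  X=0: 0.2160964, 0.2160964, 0.0000000
  X=1: 0.2160964, 0.0000000, 0.3321928
  X=2: 0.2160964, 0.2160964, 0.5287712
  X=3: 0.0000000, 0.0000000, 0.5000000
  (cells with P = 0 contribute 0)
Sum of the 12 terms: H(X,Y) = 2.441446 bits

Marginal of Y (column sums):
  P(Y=0) = 1/20 + 1/20 + 1/20 + 0 = 3/20
  P(Y=1) = 1/20 + 0 + 1/20 + 0 = 1/10
  P(Y=2) = 0 + 1/10 + 2/5 + 1/4 = 3/4
H(Y) = -[(3/20)·log₂(3/20) + (1/10)·log₂(1/10) + (3/4)·log₂(3/4)]
  = 0.4105448 + 0.3321928 + 0.3112781 = 1.054016 bits

H(X|Y) = H(X,Y) - H(Y) = 2.441446 - 1.054016 = 1.3874 bits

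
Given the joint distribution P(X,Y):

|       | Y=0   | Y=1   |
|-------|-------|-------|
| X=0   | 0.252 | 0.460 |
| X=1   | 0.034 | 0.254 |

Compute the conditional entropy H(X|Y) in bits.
0.8210 bits

H(X|Y) = H(X,Y) - H(Y)

H(X,Y) = -Σ_{x,y} P(x,y) log₂ P(x,y). Per-cell terms -P(x,y)·log₂P(x,y):
  X=0: 0.5011, 0.5153
  X=1: 0.1659, 0.5022
Sum of the 4 terms: H(X,Y) = 1.6845 bits

Marginal of Y (column sums):
  P(Y=0) = 0.252 + 0.034 = 0.286
  P(Y=1) = 0.460 + 0.254 = 0.714
H(Y) = -[0.286·log₂(0.286) + 0.714·log₂(0.714)]
  = 0.5165 + 0.3470 = 0.8635 bits

H(X|Y) = H(X,Y) - H(Y) = 1.6845 - 0.8635 = 0.8210 bits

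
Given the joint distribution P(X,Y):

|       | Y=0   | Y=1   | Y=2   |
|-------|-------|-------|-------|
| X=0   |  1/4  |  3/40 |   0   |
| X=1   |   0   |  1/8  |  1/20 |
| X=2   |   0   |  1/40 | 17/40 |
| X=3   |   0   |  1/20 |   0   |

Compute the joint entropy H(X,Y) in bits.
2.2452 bits

H(X,Y) = -Σ_{x,y} P(x,y) log₂ P(x,y). Per-cell terms -P(x,y)·log₂P(x,y):
  X=0: 0.50000, 0.28027, 0.00000
  X=1: 0.00000, 0.37500, 0.21610
  X=2: 0.00000, 0.13305, 0.52465
  X=3: 0.00000, 0.21610, 0.00000
  (cells with P = 0 contribute 0)
Sum of the 12 terms: H(X,Y) = 2.2452 bits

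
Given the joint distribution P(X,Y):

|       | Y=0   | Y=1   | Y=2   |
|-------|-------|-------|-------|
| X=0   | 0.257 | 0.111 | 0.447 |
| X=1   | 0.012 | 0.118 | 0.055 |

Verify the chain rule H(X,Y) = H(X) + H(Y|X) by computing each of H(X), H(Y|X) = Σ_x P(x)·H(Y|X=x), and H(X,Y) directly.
H(X) = 0.6909 bits, H(Y|X) = 1.3547 bits, H(X,Y) = 2.0456 bits

Marginal of X (row sums):
  P(X=0) = 0.257 + 0.111 + 0.447 = 0.815
  P(X=1) = 0.012 + 0.118 + 0.055 = 0.185
H(X) = -[0.815·log₂(0.815) + 0.185·log₂(0.185)]
  = 0.24053 + 0.45036 = 0.6909 bits

H(Y|X) = Σ_x P(x)·H(Y|X=x):
  X=0: P(X=0) = 0.815, P(Y|X=0) = (257/815, 111/815, 447/815) → H(Y|X=0) = 1.39204
  X=1: P(X=1) = 0.185, P(Y|X=1) = (12/185, 118/185, 11/37) → H(Y|X=1) = 1.19005
H(Y|X) = 0.815·1.39204 + 0.185·1.19005 = 1.3547 bits

H(X,Y) = -Σ_{x,y} P(x,y) log₂ P(x,y). Per-cell terms -P(x,y)·log₂P(x,y):
  X=0: 0.50376, 0.35202, 0.51926
  X=1: 0.07657, 0.36381, 0.23014
Sum of the 6 terms: H(X,Y) = 2.0456 bits

Chain rule check:
  H(X) + H(Y|X) = 0.6909 + 1.3547 = 2.0456 bits
  H(X,Y) = 2.0456 bits
✓ Chain rule verified.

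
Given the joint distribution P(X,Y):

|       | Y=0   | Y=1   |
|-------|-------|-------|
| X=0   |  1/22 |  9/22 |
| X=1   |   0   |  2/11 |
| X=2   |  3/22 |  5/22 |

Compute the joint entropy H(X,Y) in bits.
2.0552 bits

H(X,Y) = -Σ_{x,y} P(x,y) log₂ P(x,y). Per-cell terms -P(x,y)·log₂P(x,y):
  X=0: 0.2027, 0.5275
  X=1: 0.0000, 0.4472
  X=2: 0.3920, 0.4858
  (cells with P = 0 contribute 0)
Sum of the 6 terms: H(X,Y) = 2.0552 bits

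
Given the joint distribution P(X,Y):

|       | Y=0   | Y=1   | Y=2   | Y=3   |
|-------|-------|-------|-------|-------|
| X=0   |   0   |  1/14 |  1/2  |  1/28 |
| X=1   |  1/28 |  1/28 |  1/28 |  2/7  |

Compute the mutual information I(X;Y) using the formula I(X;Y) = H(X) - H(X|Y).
0.5172 bits

I(X;Y) = H(X) - H(X|Y)

Marginal of X (row sums):
  P(X=0) = 0 + 1/14 + 1/2 + 1/28 = 17/28
  P(X=1) = 1/28 + 1/28 + 1/28 + 2/7 = 11/28
H(X) = -[(17/28)·log₂(17/28) + (11/28)·log₂(11/28)]
  = 0.43708 + 0.52954 = 0.96662 bits

Marginal of Y (column sums):
  P(Y=0) = 0 + 1/28 = 1/28
  P(Y=1) = 1/14 + 1/28 = 3/28
  P(Y=2) = 1/2 + 1/28 = 15/28
  P(Y=3) = 1/28 + 2/7 = 9/28
H(X|Y) = Σ_y P(y)·H(X|Y=y):
  Y=0: P(Y=0) = 1/28, P(X|Y=0) = (0, 1) → H(X|Y=0) = 0.00000
  Y=1: P(Y=1) = 3/28, P(X|Y=1) = (2/3, 1/3) → H(X|Y=1) = 0.91830
  Y=2: P(Y=2) = 15/28, P(X|Y=2) = (14/15, 1/15) → H(X|Y=2) = 0.35336
  Y=3: P(Y=3) = 9/28, P(X|Y=3) = (1/9, 8/9) → H(X|Y=3) = 0.50326
H(X|Y) = (1/28)·0.00000 + (3/28)·0.91830 + (15/28)·0.35336 + (9/28)·0.50326 = 0.44945 bits

I(X;Y) = H(X) - H(X|Y) = 0.96662 - 0.44945 = 0.5172 bits

Cross-check via I(X;Y) = H(X) + H(Y) - H(X,Y): computing H(Y) from the column sums and H(X,Y) from the 8 cells in the same way gives H(Y) = 1.52566 bits and H(X,Y) = 1.97511 bits, so
I(X;Y) = 0.96662 + 1.52566 - 1.97511 = 0.5172 bits ✓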